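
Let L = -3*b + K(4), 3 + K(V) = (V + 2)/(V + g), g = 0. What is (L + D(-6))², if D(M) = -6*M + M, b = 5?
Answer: 729/4 ≈ 182.25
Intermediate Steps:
K(V) = -3 + (2 + V)/V (K(V) = -3 + (V + 2)/(V + 0) = -3 + (2 + V)/V)
D(M) = -5*M
L = -33/2 (L = -3*5 + (-2 + 2/4) = -15 + (-2 + 2*(¼)) = -15 + (-2 + ½) = -15 - 3/2 = -33/2 ≈ -16.500)
(L + D(-6))² = (-33/2 - 5*(-6))² = (-33/2 + 30)² = (27/2)² = 729/4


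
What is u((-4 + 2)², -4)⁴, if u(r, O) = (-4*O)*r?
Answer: 16777216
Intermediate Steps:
u(r, O) = -4*O*r
u((-4 + 2)², -4)⁴ = (-4*(-4)*(-4 + 2)²)⁴ = (-4*(-4)*(-2)²)⁴ = (-4*(-4)*4)⁴ = 64⁴ = 16777216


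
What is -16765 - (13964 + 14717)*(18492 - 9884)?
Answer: -246902813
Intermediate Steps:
-16765 - (13964 + 14717)*(18492 - 9884) = -16765 - 28681*8608 = -16765 - 1*246886048 = -16765 - 246886048 = -246902813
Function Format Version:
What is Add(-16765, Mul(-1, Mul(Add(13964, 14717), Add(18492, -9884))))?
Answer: -246902813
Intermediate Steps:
Add(-16765, Mul(-1, Mul(Add(13964, 14717), Add(18492, -9884)))) = Add(-16765, Mul(-1, Mul(28681, 8608))) = Add(-16765, Mul(-1, 246886048)) = Add(-16765, -246886048) = -246902813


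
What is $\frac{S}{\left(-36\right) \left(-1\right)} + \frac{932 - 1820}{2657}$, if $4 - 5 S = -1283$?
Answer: $\frac{362191}{53140} \approx 6.8158$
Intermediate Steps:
$S = \frac{1287}{5}$ ($S = \frac{4}{5} - - \frac{1283}{5} = \frac{4}{5} + \frac{1283}{5} = \frac{1287}{5} \approx 257.4$)
$\frac{S}{\left(-36\right) \left(-1\right)} + \frac{932 - 1820}{2657} = \frac{1287}{5 \left(\left(-36\right) \left(-1\right)\right)} + \frac{932 - 1820}{2657} = \frac{1287}{5 \cdot 36} + \left(932 - 1820\right) \frac{1}{2657} = \frac{1287}{5} \cdot \frac{1}{36} - \frac{888}{2657} = \frac{143}{20} - \frac{888}{2657} = \frac{362191}{53140}$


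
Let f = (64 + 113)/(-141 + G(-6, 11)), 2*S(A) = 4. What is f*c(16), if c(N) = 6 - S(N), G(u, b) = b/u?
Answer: -4248/857 ≈ -4.9568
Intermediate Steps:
S(A) = 2 (S(A) = (½)*4 = 2)
f = -1062/857 (f = (64 + 113)/(-141 + 11/(-6)) = 177/(-141 + 11*(-⅙)) = 177/(-141 - 11/6) = 177/(-857/6) = 177*(-6/857) = -1062/857 ≈ -1.2392)
c(N) = 4 (c(N) = 6 - 1*2 = 6 - 2 = 4)
f*c(16) = -1062/857*4 = -4248/857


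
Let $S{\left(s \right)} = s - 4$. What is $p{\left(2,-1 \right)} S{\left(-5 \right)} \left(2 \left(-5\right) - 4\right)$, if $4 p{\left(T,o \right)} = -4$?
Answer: $-126$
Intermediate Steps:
$S{\left(s \right)} = -4 + s$
$p{\left(T,o \right)} = -1$ ($p{\left(T,o \right)} = \frac{1}{4} \left(-4\right) = -1$)
$p{\left(2,-1 \right)} S{\left(-5 \right)} \left(2 \left(-5\right) - 4\right) = - (-4 - 5) \left(2 \left(-5\right) - 4\right) = \left(-1\right) \left(-9\right) \left(-10 - 4\right) = 9 \left(-14\right) = -126$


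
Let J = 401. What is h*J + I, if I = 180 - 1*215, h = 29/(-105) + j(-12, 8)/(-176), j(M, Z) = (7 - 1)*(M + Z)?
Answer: -210373/2310 ≈ -91.071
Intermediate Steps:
j(M, Z) = 6*M + 6*Z (j(M, Z) = 6*(M + Z) = 6*M + 6*Z)
h = -323/2310 (h = 29/(-105) + (6*(-12) + 6*8)/(-176) = 29*(-1/105) + (-72 + 48)*(-1/176) = -29/105 - 24*(-1/176) = -29/105 + 3/22 = -323/2310 ≈ -0.13983)
I = -35 (I = 180 - 215 = -35)
h*J + I = -323/2310*401 - 35 = -129523/2310 - 35 = -210373/2310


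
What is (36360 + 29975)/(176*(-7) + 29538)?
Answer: 66335/28306 ≈ 2.3435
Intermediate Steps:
(36360 + 29975)/(176*(-7) + 29538) = 66335/(-1232 + 29538) = 66335/28306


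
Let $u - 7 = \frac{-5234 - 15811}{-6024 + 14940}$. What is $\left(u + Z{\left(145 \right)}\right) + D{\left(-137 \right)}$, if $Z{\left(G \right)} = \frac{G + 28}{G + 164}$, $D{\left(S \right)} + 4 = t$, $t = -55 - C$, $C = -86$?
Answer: $\frac{29570353}{918348} \approx 32.2$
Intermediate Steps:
$t = 31$ ($t = -55 - -86 = -55 + 86 = 31$)
$D{\left(S \right)} = 27$ ($D{\left(S \right)} = -4 + 31 = 27$)
$u = \frac{13789}{2972}$ ($u = 7 + \frac{-5234 - 15811}{-6024 + 14940} = 7 - \frac{21045}{8916} = 7 - \frac{7015}{2972} = \frac{13789}{2972} \approx 4.6396$)
$Z{\left(G \right)} = \frac{28 + G}{164 + G}$
$\left(u + Z{\left(145 \right)}\right) + D{\left(-137 \right)} = \left(\frac{13789}{2972} + \frac{28 + 145}{164 + 145}\right) + 27 = \left(\frac{13789}{2972} + \frac{1}{309} \cdot 173\right) + 27 = \left(\frac{13789}{2972} + \frac{173}{309}\right) + 27 = \frac{4774957}{918348} + 27 = \frac{29570353}{918348}$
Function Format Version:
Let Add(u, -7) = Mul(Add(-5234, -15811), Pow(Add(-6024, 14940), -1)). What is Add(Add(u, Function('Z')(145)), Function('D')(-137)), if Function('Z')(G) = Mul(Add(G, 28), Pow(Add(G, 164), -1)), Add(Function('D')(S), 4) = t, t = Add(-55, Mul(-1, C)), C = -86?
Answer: Rational(29570353, 918348) ≈ 32.200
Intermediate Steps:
t = 31 (t = Add(-55, Mul(-1, -86)) = Add(-55, 86) = 31)
Function('D')(S) = 27 (Function('D')(S) = Add(-4, 31) = 27)
u = Rational(13789, 2972) (u = Add(7, Mul(Add(-5234, -15811), Pow(Add(-6024, 14940), -1))) = Add(7, Mul(-21045, Pow(8916, -1))) = Add(7, Mul(-21045, Rational(1, 8916))) = Add(7, Rational(-7015, 2972)) = Rational(13789, 2972) ≈ 4.6396)
Function('Z')(G) = Mul(Pow(Add(164, G), -1), Add(28, G)) (Function('Z')(G) = Mul(Add(28, G), Pow(Add(164, G), -1)) = Mul(Pow(Add(164, G), -1), Add(28, G)))
Add(Add(u, Function('Z')(145)), Function('D')(-137)) = Add(Add(Rational(13789, 2972), Mul(Pow(Add(164, 145), -1), Add(28, 145))), 27) = Add(Add(Rational(13789, 2972), Mul(Pow(309, -1), 173)), 27) = Add(Add(Rational(13789, 2972), Mul(Rational(1, 309), 173)), 27) = Add(Add(Rational(13789, 2972), Rational(173, 309)), 27) = Add(Rational(4774957, 918348), 27) = Rational(29570353, 918348)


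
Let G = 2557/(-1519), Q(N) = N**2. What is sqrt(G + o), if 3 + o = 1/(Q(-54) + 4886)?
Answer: I*sqrt(13423802714558)/1693034 ≈ 2.1641*I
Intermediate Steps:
G = -2557/1519 (G = 2557*(-1/1519) = -2557/1519 ≈ -1.6833)
o = -23405/7802 (o = -3 + 1/((-54)**2 + 4886) = -3 + 1/(2916 + 4886) = -3 + 1/7802 = -23405/7802 ≈ -2.9999)
sqrt(G + o) = sqrt(-2557/1519 - 23405/7802) = sqrt(-55501909/11851238) = I*sqrt(13423802714558)/1693034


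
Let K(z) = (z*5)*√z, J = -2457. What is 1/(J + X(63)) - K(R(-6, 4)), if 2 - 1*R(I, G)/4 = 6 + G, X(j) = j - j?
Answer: -1/2457 + 640*I*√2 ≈ -0.000407 + 905.1*I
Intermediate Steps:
X(j) = 0
R(I, G) = -16 - 4*G (R(I, G) = 8 - 4*(6 + G) = 8 + (-24 - 4*G) = -16 - 4*G)
K(z) = 5*z^(3/2) (K(z) = (5*z)*√z = 5*z^(3/2))
1/(J + X(63)) - K(R(-6, 4)) = 1/(-2457 + 0) - 5*(-16 - 4*4)^(3/2) = 1/(-2457) - 5*(-16 - 16)^(3/2) = -1/2457 - 5*(-32)^(3/2) = -1/2457 - 5*(-128*I*√2) = -1/2457 - (-640)*I*√2 = -1/2457 + 640*I*√2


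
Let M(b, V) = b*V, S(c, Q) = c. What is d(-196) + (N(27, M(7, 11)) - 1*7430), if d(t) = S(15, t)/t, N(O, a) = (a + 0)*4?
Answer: -1395927/196 ≈ -7122.1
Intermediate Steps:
M(b, V) = V*b
N(O, a) = 4*a (N(O, a) = a*4 = 4*a)
d(t) = 15/t
d(-196) + (N(27, M(7, 11)) - 1*7430) = 15/(-196) + (4*(11*7) - 1*7430) = 15*(-1/196) + (4*77 - 7430) = -15/196 + (308 - 7430) = -15/196 - 7122 = -1395927/196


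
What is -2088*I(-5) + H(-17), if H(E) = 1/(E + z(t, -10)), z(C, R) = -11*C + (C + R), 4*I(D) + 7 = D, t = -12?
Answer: 582553/93 ≈ 6264.0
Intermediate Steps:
I(D) = -7/4 + D/4
z(C, R) = R - 10*C
H(E) = 1/(110 + E) (H(E) = 1/(E + (-10 - 10*(-12))) = 1/(E + (-10 + 120)) = 1/(E + 110) = 1/(110 + E))
-2088*I(-5) + H(-17) = -2088*(-7/4 + (¼)*(-5)) + 1/(110 - 17) = -2088*(-7/4 - 5/4) + 1/93 = -2088*(-3) + 1/93 = 6264 + 1/93 = 582553/93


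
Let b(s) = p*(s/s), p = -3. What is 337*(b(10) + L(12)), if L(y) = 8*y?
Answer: 31341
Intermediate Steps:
b(s) = -3 (b(s) = -3*s/s = -3*1 = -3)
337*(b(10) + L(12)) = 337*(-3 + 8*12) = 337*(-3 + 96) = 337*93 = 31341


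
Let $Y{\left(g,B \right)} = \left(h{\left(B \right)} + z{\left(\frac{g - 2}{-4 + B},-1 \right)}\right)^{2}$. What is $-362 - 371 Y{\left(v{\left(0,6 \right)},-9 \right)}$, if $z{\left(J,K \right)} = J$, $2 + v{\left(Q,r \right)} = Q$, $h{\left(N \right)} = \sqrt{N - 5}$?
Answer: $\frac{810672}{169} - \frac{2968 i \sqrt{14}}{13} \approx 4796.9 - 854.25 i$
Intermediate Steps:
$h{\left(N \right)} = \sqrt{-5 + N}$
$v{\left(Q,r \right)} = -2 + Q$
$Y{\left(g,B \right)} = \left(\sqrt{-5 + B} + \frac{-2 + g}{-4 + B}\right)^{2}$ ($Y{\left(g,B \right)} = \left(\sqrt{-5 + B} + \frac{g - 2}{-4 + B}\right)^{2} = \left(\sqrt{-5 + B} + \frac{-2 + g}{-4 + B}\right)^{2}$)
$-362 - 371 Y{\left(v{\left(0,6 \right)},-9 \right)} = -362 - 371 \frac{\left(-2 + \left(-2 + 0\right) + \sqrt{-5 - 9} \left(-4 - 9\right)\right)^{2}}{\left(-4 - 9\right)^{2}} = -362 - 371 \frac{\left(-2 - 2 + \sqrt{-14} \left(-13\right)\right)^{2}}{169} = -362 - 371 \frac{\left(-2 - 2 + i \sqrt{14} \left(-13\right)\right)^{2}}{169} = -362 - 371 \frac{\left(-2 - 2 - 13 i \sqrt{14}\right)^{2}}{169} = -362 - 371 \frac{\left(-4 - 13 i \sqrt{14}\right)^{2}}{169} = -362 - \frac{371 \left(-4 - 13 i \sqrt{14}\right)^{2}}{169}$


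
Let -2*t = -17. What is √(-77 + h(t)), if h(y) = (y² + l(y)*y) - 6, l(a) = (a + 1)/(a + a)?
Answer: I*√6 ≈ 2.4495*I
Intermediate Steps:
t = 17/2 (t = -½*(-17) = 17/2 ≈ 8.5000)
l(a) = (1 + a)/(2*a) (l(a) = (1 + a)/((2*a)) = (1 + a)*(1/(2*a)) = (1 + a)/(2*a))
h(y) = -11/2 + y² + y/2 (h(y) = (y² + ((1 + y)/(2*y))*y) - 6 = (y² + (½ + y/2)) - 6 = (½ + y² + y/2) - 6 = -11/2 + y² + y/2)
√(-77 + h(t)) = √(-77 + (-11/2 + (17/2)² + (½)*(17/2))) = √(-77 + (-11/2 + 289/4 + 17/4)) = √(-77 + 71) = √(-6) = I*√6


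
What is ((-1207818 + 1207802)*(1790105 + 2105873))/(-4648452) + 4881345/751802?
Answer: 17388690691409/873678877626 ≈ 19.903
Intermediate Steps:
((-1207818 + 1207802)*(1790105 + 2105873))/(-4648452) + 4881345/751802 = -16*3895978*(-1/4648452) + 4881345*(1/751802) = -62335648*(-1/4648452) + 4881345/751802 = 15583912/1162113 + 4881345/751802 = 17388690691409/873678877626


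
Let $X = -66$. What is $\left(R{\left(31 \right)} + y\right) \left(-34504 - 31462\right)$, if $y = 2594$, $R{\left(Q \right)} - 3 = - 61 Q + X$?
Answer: $-42218240$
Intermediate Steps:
$R{\left(Q \right)} = -63 - 61 Q$ ($R{\left(Q \right)} = 3 - \left(66 + 61 Q\right) = -63 - 61 Q$)
$\left(R{\left(31 \right)} + y\right) \left(-34504 - 31462\right) = \left(\left(-63 - 1891\right) + 2594\right) \left(-34504 - 31462\right) = \left(\left(-63 - 1891\right) + 2594\right) \left(-65966\right) = \left(-1954 + 2594\right) \left(-65966\right) = 640 \left(-65966\right) = -42218240$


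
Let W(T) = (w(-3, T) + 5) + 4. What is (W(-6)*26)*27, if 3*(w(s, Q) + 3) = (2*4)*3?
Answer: 9828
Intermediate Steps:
w(s, Q) = 5 (w(s, Q) = -3 + ((2*4)*3)/3 = -3 + (8*3)/3 = -3 + (⅓)*24 = -3 + 8 = 5)
W(T) = 14 (W(T) = (5 + 5) + 4 = 10 + 4 = 14)
(W(-6)*26)*27 = (14*26)*27 = 364*27 = 9828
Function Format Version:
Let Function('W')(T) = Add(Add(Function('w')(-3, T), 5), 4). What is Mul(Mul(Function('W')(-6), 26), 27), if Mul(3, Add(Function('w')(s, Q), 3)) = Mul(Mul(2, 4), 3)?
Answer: 9828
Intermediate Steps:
Function('w')(s, Q) = 5 (Function('w')(s, Q) = Add(-3, Mul(Rational(1, 3), Mul(Mul(2, 4), 3))) = Add(-3, Mul(Rational(1, 3), Mul(8, 3))) = Add(-3, Mul(Rational(1, 3), 24)) = Add(-3, 8) = 5)
Function('W')(T) = 14 (Function('W')(T) = Add(Add(5, 5), 4) = Add(10, 4) = 14)
Mul(Mul(Function('W')(-6), 26), 27) = Mul(Mul(14, 26), 27) = Mul(364, 27) = 9828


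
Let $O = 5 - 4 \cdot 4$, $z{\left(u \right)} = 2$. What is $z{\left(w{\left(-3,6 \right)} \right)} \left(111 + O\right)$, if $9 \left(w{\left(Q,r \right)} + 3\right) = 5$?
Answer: $200$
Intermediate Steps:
$w{\left(Q,r \right)} = - \frac{22}{9}$ ($w{\left(Q,r \right)} = -3 + \frac{1}{9} \cdot 5 = -3 + \frac{5}{9} = - \frac{22}{9}$)
$O = -11$ ($O = 5 - 16 = -11$)
$z{\left(w{\left(-3,6 \right)} \right)} \left(111 + O\right) = 2 \left(111 - 11\right) = 2 \cdot 100 = 200$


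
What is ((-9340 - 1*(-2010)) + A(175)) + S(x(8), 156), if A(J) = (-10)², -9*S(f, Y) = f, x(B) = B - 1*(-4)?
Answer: -21694/3 ≈ -7231.3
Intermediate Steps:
x(B) = 4 + B (x(B) = B + 4 = 4 + B)
S(f, Y) = -f/9
A(J) = 100
((-9340 - 1*(-2010)) + A(175)) + S(x(8), 156) = ((-9340 - 1*(-2010)) + 100) - (4 + 8)/9 = ((-9340 + 2010) + 100) - ⅑*12 = (-7330 + 100) - 4/3 = -7230 - 4/3 = -21694/3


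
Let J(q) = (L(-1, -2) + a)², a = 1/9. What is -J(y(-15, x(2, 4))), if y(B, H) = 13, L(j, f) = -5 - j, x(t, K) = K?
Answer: -1225/81 ≈ -15.123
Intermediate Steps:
a = ⅑ ≈ 0.11111
J(q) = 1225/81 (J(q) = ((-5 - 1*(-1)) + ⅑)² = ((-5 + 1) + ⅑)² = (-4 + ⅑)² = (-35/9)² = 1225/81)
-J(y(-15, x(2, 4))) = -1*1225/81 = -1225/81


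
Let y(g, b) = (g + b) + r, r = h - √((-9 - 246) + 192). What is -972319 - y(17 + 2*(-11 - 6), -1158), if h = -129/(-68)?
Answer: -66037921/68 + 3*I*√7 ≈ -9.7115e+5 + 7.9373*I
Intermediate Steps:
h = 129/68 (h = -129*(-1/68) = 129/68 ≈ 1.8971)
r = 129/68 - 3*I*√7 (r = 129/68 - √((-9 - 246) + 192) = 129/68 - √(-255 + 192) = 129/68 - √(-63) = 129/68 - 3*I*√7 ≈ 1.8971 - 7.9373*I)
y(g, b) = 129/68 + b + g - 3*I*√7 (y(g, b) = (g + b) + (129/68 - 3*I*√7) = (b + g) + (129/68 - 3*I*√7) = 129/68 + b + g - 3*I*√7)
-972319 - y(17 + 2*(-11 - 6), -1158) = -972319 - (129/68 - 1158 + (17 + 2*(-11 - 6)) - 3*I*√7) = -972319 - (129/68 - 1158 + (17 + 2*(-17)) - 3*I*√7) = -972319 - (129/68 - 1158 + (17 - 34) - 3*I*√7) = -972319 - (129/68 - 1158 - 17 - 3*I*√7) = -972319 - (-79771/68 - 3*I*√7) = -972319 + (79771/68 + 3*I*√7) = -66037921/68 + 3*I*√7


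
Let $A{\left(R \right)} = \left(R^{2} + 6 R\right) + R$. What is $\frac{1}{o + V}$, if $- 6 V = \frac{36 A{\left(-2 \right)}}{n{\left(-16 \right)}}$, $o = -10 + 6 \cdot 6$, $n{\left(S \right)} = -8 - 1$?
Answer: $\frac{3}{58} \approx 0.051724$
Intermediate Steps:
$n{\left(S \right)} = -9$
$A{\left(R \right)} = R^{2} + 7 R$
$o = 26$ ($o = -10 + 36 = 26$)
$V = - \frac{20}{3}$ ($V = - \frac{36 \left(- 2 \left(7 - 2\right)\right) \frac{1}{-9}}{6} = - \frac{36 \left(\left(-2\right) 5\right) \left(- \frac{1}{9}\right)}{6} = - \frac{36 \left(-10\right) \left(- \frac{1}{9}\right)}{6} = - \frac{\left(-360\right) \left(- \frac{1}{9}\right)}{6} = \left(- \frac{1}{6}\right) 40 = - \frac{20}{3} \approx -6.6667$)
$\frac{1}{o + V} = \frac{1}{26 - \frac{20}{3}} = \frac{1}{\frac{58}{3}} = \frac{3}{58}$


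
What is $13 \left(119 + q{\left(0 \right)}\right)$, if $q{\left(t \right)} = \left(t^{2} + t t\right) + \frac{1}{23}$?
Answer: $\frac{35594}{23} \approx 1547.6$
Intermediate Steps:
$q{\left(t \right)} = \frac{1}{23} + 2 t^{2}$ ($q{\left(t \right)} = \left(t^{2} + t^{2}\right) + \frac{1}{23} = 2 t^{2} + \frac{1}{23} = \frac{1}{23} + 2 t^{2}$)
$13 \left(119 + q{\left(0 \right)}\right) = 13 \left(119 + \left(\frac{1}{23} + 2 \cdot 0^{2}\right)\right) = 13 \left(119 + \left(\frac{1}{23} + 2 \cdot 0\right)\right) = 13 \left(119 + \left(\frac{1}{23} + 0\right)\right) = 13 \left(119 + \frac{1}{23}\right) = 13 \cdot \frac{2738}{23} = \frac{35594}{23}$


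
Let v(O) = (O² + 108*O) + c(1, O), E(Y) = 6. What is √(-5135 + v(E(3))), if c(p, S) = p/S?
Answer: 7*I*√3270/6 ≈ 66.715*I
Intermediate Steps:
v(O) = 1/O + O² + 108*O (v(O) = (O² + 108*O) + 1/O = 1/O + O² + 108*O)
√(-5135 + v(E(3))) = √(-5135 + (1 + 6²*(108 + 6))/6) = √(-5135 + (1 + 36*114)/6) = √(-5135 + (1 + 4104)/6) = √(-5135 + (⅙)*4105) = √(-5135 + 4105/6) = √(-26705/6) = 7*I*√3270/6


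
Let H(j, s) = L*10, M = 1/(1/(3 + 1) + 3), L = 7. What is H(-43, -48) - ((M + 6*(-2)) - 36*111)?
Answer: 53010/13 ≈ 4077.7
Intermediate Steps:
M = 4/13 (M = 1/(1/4 + 3) = 1/(¼ + 3) = 1/(13/4) = 4/13 ≈ 0.30769)
H(j, s) = 70 (H(j, s) = 7*10 = 70)
H(-43, -48) - ((M + 6*(-2)) - 36*111) = 70 - ((4/13 + 6*(-2)) - 36*111) = 70 - ((4/13 - 12) - 3996) = 70 - (-152/13 - 3996) = 70 - 1*(-52100/13) = 70 + 52100/13 = 53010/13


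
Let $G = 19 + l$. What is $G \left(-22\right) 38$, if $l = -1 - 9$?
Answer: $-7524$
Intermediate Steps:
$l = -10$
$G = 9$ ($G = 19 - 10 = 9$)
$G \left(-22\right) 38 = 9 \left(-22\right) 38 = \left(-198\right) 38 = -7524$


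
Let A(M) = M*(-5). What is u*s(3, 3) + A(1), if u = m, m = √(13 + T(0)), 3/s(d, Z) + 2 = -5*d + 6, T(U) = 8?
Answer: -5 - 3*√21/11 ≈ -6.2498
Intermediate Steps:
s(d, Z) = 3/(4 - 5*d) (s(d, Z) = 3/(-2 + (-5*d + 6)) = 3/(-2 + (6 - 5*d)) = 3/(4 - 5*d))
A(M) = -5*M
m = √21 (m = √(13 + 8) = √21 ≈ 4.5826)
u = √21 ≈ 4.5826
u*s(3, 3) + A(1) = √21*(-3/(-4 + 5*3)) - 5*1 = √21*(-3/(-4 + 15)) - 5 = √21*(-3/11) - 5 = -3*√21/11 - 5 = -5 - 3*√21/11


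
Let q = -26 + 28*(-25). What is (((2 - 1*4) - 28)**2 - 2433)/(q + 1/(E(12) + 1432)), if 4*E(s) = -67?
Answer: 1239759/587126 ≈ 2.1116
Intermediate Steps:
E(s) = -67/4 (E(s) = (1/4)*(-67) = -67/4)
q = -726 (q = -26 - 700 = -726)
(((2 - 1*4) - 28)**2 - 2433)/(q + 1/(E(12) + 1432)) = (((2 - 1*4) - 28)**2 - 2433)/(-726 + 1/(-67/4 + 1432)) = (((2 - 4) - 28)**2 - 2433)/(-726 + 1/(5661/4)) = ((-2 - 28)**2 - 2433)/(-726 + 4/5661) = ((-30)**2 - 2433)/(-4109882/5661) = (900 - 2433)*(-5661/4109882) = -1533*(-5661/4109882) = 1239759/587126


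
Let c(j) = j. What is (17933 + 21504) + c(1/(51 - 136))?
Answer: 3352144/85 ≈ 39437.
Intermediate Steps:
(17933 + 21504) + c(1/(51 - 136)) = (17933 + 21504) + 1/(51 - 136) = 39437 + 1/(-85) = 39437 - 1/85 = 3352144/85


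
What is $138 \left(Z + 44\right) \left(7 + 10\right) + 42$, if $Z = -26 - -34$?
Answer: $122034$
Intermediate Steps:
$Z = 8$ ($Z = -26 + 34 = 8$)
$138 \left(Z + 44\right) \left(7 + 10\right) + 42 = 138 \left(8 + 44\right) \left(7 + 10\right) + 42 = 138 \cdot 52 \cdot 17 + 42 = 138 \cdot 884 + 42 = 121992 + 42 = 122034$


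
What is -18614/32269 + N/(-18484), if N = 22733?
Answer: -1077632353/596460196 ≈ -1.8067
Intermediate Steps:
-18614/32269 + N/(-18484) = -18614/32269 + 22733/(-18484) = -18614*1/32269 + 22733*(-1/18484) = -18614/32269 - 22733/18484 = -1077632353/596460196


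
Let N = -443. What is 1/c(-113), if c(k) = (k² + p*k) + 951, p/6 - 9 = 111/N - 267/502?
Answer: 111193/906055291 ≈ 0.00012272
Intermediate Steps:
p = 5482413/111193 (p = 54 + 6*(111/(-443) - 267/502) = 54 + 6*(111*(-1/443) - 267*1/502) = 54 + 6*(-111/443 - 267/502) = 54 + 6*(-174003/222386) = 54 - 522009/111193 = 5482413/111193 ≈ 49.305)
c(k) = 951 + k² + 5482413*k/111193 (c(k) = (k² + 5482413*k/111193) + 951 = 951 + k² + 5482413*k/111193)
1/c(-113) = 1/(951 + (-113)² + (5482413/111193)*(-113)) = 1/(951 + 12769 - 619512669/111193) = 1/(906055291/111193) = 111193/906055291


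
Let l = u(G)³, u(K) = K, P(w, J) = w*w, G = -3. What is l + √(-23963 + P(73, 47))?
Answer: -27 + 11*I*√154 ≈ -27.0 + 136.51*I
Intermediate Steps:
P(w, J) = w²
l = -27 (l = (-3)³ = -27)
l + √(-23963 + P(73, 47)) = -27 + √(-23963 + 73²) = -27 + √(-23963 + 5329) = -27 + √(-18634) = -27 + 11*I*√154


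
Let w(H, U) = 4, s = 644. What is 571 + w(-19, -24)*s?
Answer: 3147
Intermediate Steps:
571 + w(-19, -24)*s = 571 + 4*644 = 571 + 2576 = 3147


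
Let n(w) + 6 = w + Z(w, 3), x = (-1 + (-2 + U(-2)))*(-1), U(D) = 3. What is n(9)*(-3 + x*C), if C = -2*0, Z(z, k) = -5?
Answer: 6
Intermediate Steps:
C = 0
x = 0 (x = (-1 + (-2 + 3))*(-1) = (-1 + 1)*(-1) = 0*(-1) = 0)
n(w) = -11 + w (n(w) = -6 + (w - 5) = -6 + (-5 + w) = -11 + w)
n(9)*(-3 + x*C) = (-11 + 9)*(-3 + 0*0) = -2*(-3 + 0) = -2*(-3) = 6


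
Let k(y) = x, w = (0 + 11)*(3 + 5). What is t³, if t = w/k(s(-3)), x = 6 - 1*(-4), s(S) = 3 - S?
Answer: 85184/125 ≈ 681.47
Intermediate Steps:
w = 88 (w = 11*8 = 88)
x = 10 (x = 6 + 4 = 10)
k(y) = 10
t = 44/5 (t = 88/10 = 88*(⅒) = 44/5 ≈ 8.8000)
t³ = (44/5)³ = 85184/125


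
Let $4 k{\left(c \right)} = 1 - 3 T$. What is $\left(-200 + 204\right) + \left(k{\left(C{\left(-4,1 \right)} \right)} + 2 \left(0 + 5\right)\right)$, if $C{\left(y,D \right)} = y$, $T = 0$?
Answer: $\frac{57}{4} \approx 14.25$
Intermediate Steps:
$k{\left(c \right)} = \frac{1}{4}$ ($k{\left(c \right)} = \frac{1 - 0}{4} = \frac{1 + 0}{4} = \frac{1}{4} \cdot 1 = \frac{1}{4}$)
$\left(-200 + 204\right) + \left(k{\left(C{\left(-4,1 \right)} \right)} + 2 \left(0 + 5\right)\right) = \left(-200 + 204\right) + \left(\frac{1}{4} + 2 \left(0 + 5\right)\right) = 4 + \left(\frac{1}{4} + 2 \cdot 5\right) = 4 + \left(\frac{1}{4} + 10\right) = 4 + \frac{41}{4} = \frac{57}{4}$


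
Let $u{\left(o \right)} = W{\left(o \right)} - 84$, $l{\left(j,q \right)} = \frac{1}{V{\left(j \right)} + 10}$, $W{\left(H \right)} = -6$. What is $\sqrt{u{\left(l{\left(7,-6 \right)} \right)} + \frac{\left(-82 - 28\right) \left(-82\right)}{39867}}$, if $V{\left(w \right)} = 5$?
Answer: $\frac{i \sqrt{142684391670}}{39867} \approx 9.4749 i$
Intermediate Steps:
$l{\left(j,q \right)} = \frac{1}{15}$ ($l{\left(j,q \right)} = \frac{1}{5 + 10} = \frac{1}{15}$)
$u{\left(o \right)} = -90$ ($u{\left(o \right)} = -6 - 84 = -90$)
$\sqrt{u{\left(l{\left(7,-6 \right)} \right)} + \frac{\left(-82 - 28\right) \left(-82\right)}{39867}} = \sqrt{-90 + \frac{\left(-82 - 28\right) \left(-82\right)}{39867}} = \sqrt{-90 + \left(-110\right) \left(-82\right) \frac{1}{39867}} = \sqrt{-90 + 9020 \cdot \frac{1}{39867}} = \sqrt{-90 + \frac{9020}{39867}} = \sqrt{- \frac{3579010}{39867}} = \frac{i \sqrt{142684391670}}{39867}$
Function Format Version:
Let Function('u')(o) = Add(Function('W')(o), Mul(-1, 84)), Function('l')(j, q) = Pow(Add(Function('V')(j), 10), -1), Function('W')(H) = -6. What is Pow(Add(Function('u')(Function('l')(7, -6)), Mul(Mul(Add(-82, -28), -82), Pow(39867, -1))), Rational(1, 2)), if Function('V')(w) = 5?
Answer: Mul(Rational(1, 39867), I, Pow(142684391670, Rational(1, 2))) ≈ Mul(9.4749, I)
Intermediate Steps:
Function('l')(j, q) = Rational(1, 15) (Function('l')(j, q) = Pow(Add(5, 10), -1) = Pow(15, -1) = Rational(1, 15))
Function('u')(o) = -90 (Function('u')(o) = Add(-6, Mul(-1, 84)) = Add(-6, -84) = -90)
Pow(Add(Function('u')(Function('l')(7, -6)), Mul(Mul(Add(-82, -28), -82), Pow(39867, -1))), Rational(1, 2)) = Pow(Add(-90, Mul(Mul(Add(-82, -28), -82), Pow(39867, -1))), Rational(1, 2)) = Pow(Add(-90, Mul(Mul(-110, -82), Rational(1, 39867))), Rational(1, 2)) = Pow(Add(-90, Mul(9020, Rational(1, 39867))), Rational(1, 2)) = Pow(Add(-90, Rational(9020, 39867)), Rational(1, 2)) = Pow(Rational(-3579010, 39867), Rational(1, 2)) = Mul(Rational(1, 39867), I, Pow(142684391670, Rational(1, 2)))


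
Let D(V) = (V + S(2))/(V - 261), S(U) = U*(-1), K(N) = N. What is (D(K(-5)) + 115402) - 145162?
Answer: -1130879/38 ≈ -29760.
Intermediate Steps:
S(U) = -U
D(V) = (-2 + V)/(-261 + V) (D(V) = (V - 1*2)/(V - 261) = (V - 2)/(-261 + V) = (-2 + V)/(-261 + V))
(D(K(-5)) + 115402) - 145162 = ((-2 - 5)/(-261 - 5) + 115402) - 145162 = (-7/(-266) + 115402) - 145162 = (-1/266*(-7) + 115402) - 145162 = (1/38 + 115402) - 145162 = 4385277/38 - 145162 = -1130879/38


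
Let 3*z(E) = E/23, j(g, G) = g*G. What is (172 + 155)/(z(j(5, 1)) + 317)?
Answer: 22563/21878 ≈ 1.0313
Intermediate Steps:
j(g, G) = G*g
z(E) = E/69 (z(E) = (E/23)/3 = E/69)
(172 + 155)/(z(j(5, 1)) + 317) = (172 + 155)/((1*5)/69 + 317) = 327/((1/69)*5 + 317) = 327/(5/69 + 317) = 327/(21878/69) = 327*(69/21878) = 22563/21878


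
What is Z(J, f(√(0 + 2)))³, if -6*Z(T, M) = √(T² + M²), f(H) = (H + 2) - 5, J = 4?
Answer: -(16 + (3 - √2)²)^(3/2)/216 ≈ -0.36883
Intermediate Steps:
f(H) = -3 + H (f(H) = (2 + H) - 5 = -3 + H)
Z(T, M) = -√(M² + T²)/6 (Z(T, M) = -√(T² + M²)/6 = -√(M² + T²)/6)
Z(J, f(√(0 + 2)))³ = (-√((-3 + √(0 + 2))² + 4²)/6)³ = (-√((-3 + √2)² + 16)/6)³ = (-√(16 + (-3 + √2)²)/6)³ = -(16 + (-3 + √2)²)^(3/2)/216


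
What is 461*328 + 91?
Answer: 151299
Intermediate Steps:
461*328 + 91 = 151208 + 91 = 151299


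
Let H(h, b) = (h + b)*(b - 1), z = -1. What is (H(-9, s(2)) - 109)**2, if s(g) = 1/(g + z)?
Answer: 11881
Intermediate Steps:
s(g) = 1/(-1 + g) (s(g) = 1/(g - 1) = 1/(-1 + g))
H(h, b) = (-1 + b)*(b + h) (H(h, b) = (b + h)*(-1 + b) = (-1 + b)*(b + h))
(H(-9, s(2)) - 109)**2 = (((1/(-1 + 2))**2 - 1/(-1 + 2) - 1*(-9) - 9/(-1 + 2)) - 109)**2 = (((1/1)**2 - 1/1 + 9 - 9/1) - 109)**2 = ((1**2 - 1*1 + 9 + 1*(-9)) - 109)**2 = ((1 - 1 + 9 - 9) - 109)**2 = (0 - 109)**2 = (-109)**2 = 11881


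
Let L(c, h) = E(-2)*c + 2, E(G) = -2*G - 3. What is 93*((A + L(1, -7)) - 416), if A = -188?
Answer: -55893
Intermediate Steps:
E(G) = -3 - 2*G
L(c, h) = 2 + c (L(c, h) = (-3 - 2*(-2))*c + 2 = (-3 + 4)*c + 2 = 1*c + 2 = c + 2 = 2 + c)
93*((A + L(1, -7)) - 416) = 93*((-188 + (2 + 1)) - 416) = 93*((-188 + 3) - 416) = 93*(-185 - 416) = 93*(-601) = -55893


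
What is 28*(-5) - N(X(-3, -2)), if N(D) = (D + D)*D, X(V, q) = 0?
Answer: -140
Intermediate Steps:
N(D) = 2*D² (N(D) = (2*D)*D = 2*D²)
28*(-5) - N(X(-3, -2)) = 28*(-5) - 2*0² = -140 - 2*0 = -140 - 1*0 = -140 + 0 = -140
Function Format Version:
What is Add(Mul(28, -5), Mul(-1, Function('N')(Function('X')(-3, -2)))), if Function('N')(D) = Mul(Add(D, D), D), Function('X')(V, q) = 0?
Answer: -140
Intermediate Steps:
Function('N')(D) = Mul(2, Pow(D, 2)) (Function('N')(D) = Mul(Mul(2, D), D) = Mul(2, Pow(D, 2)))
Add(Mul(28, -5), Mul(-1, Function('N')(Function('X')(-3, -2)))) = Add(Mul(28, -5), Mul(-1, Mul(2, Pow(0, 2)))) = Add(-140, Mul(-1, Mul(2, 0))) = Add(-140, Mul(-1, 0)) = Add(-140, 0) = -140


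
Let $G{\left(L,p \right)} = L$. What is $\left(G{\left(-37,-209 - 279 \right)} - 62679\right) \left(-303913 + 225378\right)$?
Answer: $4925401060$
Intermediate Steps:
$\left(G{\left(-37,-209 - 279 \right)} - 62679\right) \left(-303913 + 225378\right) = \left(-37 - 62679\right) \left(-303913 + 225378\right) = \left(-62716\right) \left(-78535\right) = 4925401060$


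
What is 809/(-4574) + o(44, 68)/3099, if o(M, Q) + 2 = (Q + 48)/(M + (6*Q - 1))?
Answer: -378097735/2130948842 ≈ -0.17743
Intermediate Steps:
o(M, Q) = -2 + (48 + Q)/(-1 + M + 6*Q) (o(M, Q) = -2 + (Q + 48)/(M + (6*Q - 1)) = -2 + (48 + Q)/(M + (-1 + 6*Q)) = -2 + (48 + Q)/(-1 + M + 6*Q))
809/(-4574) + o(44, 68)/3099 = 809/(-4574) + ((50 - 11*68 - 2*44)/(-1 + 44 + 6*68))/3099 = 809*(-1/4574) + ((50 - 748 - 88)/(-1 + 44 + 408))*(1/3099) = -809/4574 + (-786/451)*(1/3099) = -809/4574 + ((1/451)*(-786))*(1/3099) = -809/4574 - 786/451*1/3099 = -809/4574 - 262/465883 = -378097735/2130948842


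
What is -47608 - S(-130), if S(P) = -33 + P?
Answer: -47445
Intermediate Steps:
-47608 - S(-130) = -47608 - (-33 - 130) = -47608 - 1*(-163) = -47608 + 163 = -47445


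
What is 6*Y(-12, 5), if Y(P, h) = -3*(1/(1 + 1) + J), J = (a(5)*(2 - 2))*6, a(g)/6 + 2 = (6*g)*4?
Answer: -9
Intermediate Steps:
a(g) = -12 + 144*g (a(g) = -12 + 6*((6*g)*4) = -12 + 6*(24*g) = -12 + 144*g)
J = 0 (J = ((-12 + 144*5)*(2 - 2))*6 = ((-12 + 720)*0)*6 = (708*0)*6 = 0*6 = 0)
Y(P, h) = -3/2 (Y(P, h) = -3*(1/(1 + 1) + 0) = -3*(1/2 + 0) = -3*1/2 = -3/2)
6*Y(-12, 5) = 6*(-3/2) = -9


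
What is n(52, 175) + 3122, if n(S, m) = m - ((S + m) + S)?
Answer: 3018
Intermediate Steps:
n(S, m) = -2*S (n(S, m) = m - (m + 2*S) = m + (-m - 2*S) = -2*S)
n(52, 175) + 3122 = -2*52 + 3122 = -104 + 3122 = 3018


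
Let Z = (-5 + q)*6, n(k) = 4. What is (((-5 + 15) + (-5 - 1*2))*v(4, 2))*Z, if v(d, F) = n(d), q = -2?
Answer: -504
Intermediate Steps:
v(d, F) = 4
Z = -42 (Z = (-5 - 2)*6 = -7*6 = -42)
(((-5 + 15) + (-5 - 1*2))*v(4, 2))*Z = (((-5 + 15) + (-5 - 1*2))*4)*(-42) = ((10 + (-5 - 2))*4)*(-42) = ((10 - 7)*4)*(-42) = (3*4)*(-42) = 12*(-42) = -504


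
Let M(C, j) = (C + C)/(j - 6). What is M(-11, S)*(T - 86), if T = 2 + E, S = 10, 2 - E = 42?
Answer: 682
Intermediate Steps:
E = -40 (E = 2 - 1*42 = 2 - 42 = -40)
M(C, j) = 2*C/(-6 + j) (M(C, j) = (2*C)/(-6 + j) = 2*C/(-6 + j))
T = -38 (T = 2 - 40 = -38)
M(-11, S)*(T - 86) = (2*(-11)/(-6 + 10))*(-38 - 86) = (2*(-11)/4)*(-124) = (2*(-11)*(¼))*(-124) = -11/2*(-124) = 682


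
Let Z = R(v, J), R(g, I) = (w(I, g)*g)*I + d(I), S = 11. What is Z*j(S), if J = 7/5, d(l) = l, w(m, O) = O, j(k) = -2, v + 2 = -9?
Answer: -1708/5 ≈ -341.60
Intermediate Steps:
v = -11 (v = -2 - 9 = -11)
J = 7/5 (J = 7*(1/5) = 7/5 ≈ 1.4000)
R(g, I) = I + I*g**2 (R(g, I) = (g*g)*I + I = g**2*I + I = I*g**2 + I = I + I*g**2)
Z = 854/5 (Z = 7*(1 + (-11)**2)/5 = 7*(1 + 121)/5 = (7/5)*122 = 854/5 ≈ 170.80)
Z*j(S) = (854/5)*(-2) = -1708/5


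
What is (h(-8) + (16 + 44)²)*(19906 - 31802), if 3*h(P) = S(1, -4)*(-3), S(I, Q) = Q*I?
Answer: -42873184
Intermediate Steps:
S(I, Q) = I*Q
h(P) = 4 (h(P) = ((1*(-4))*(-3))/3 = (-4*(-3))/3 = (⅓)*12 = 4)
(h(-8) + (16 + 44)²)*(19906 - 31802) = (4 + (16 + 44)²)*(19906 - 31802) = (4 + 60²)*(-11896) = (4 + 3600)*(-11896) = 3604*(-11896) = -42873184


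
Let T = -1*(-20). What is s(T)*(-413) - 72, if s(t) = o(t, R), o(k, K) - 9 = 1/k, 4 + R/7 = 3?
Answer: -76193/20 ≈ -3809.6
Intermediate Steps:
R = -7 (R = -28 + 7*3 = -28 + 21 = -7)
T = 20
o(k, K) = 9 + 1/k
s(t) = 9 + 1/t
s(T)*(-413) - 72 = (9 + 1/20)*(-413) - 72 = (181/20)*(-413) - 72 = -74753/20 - 72 = -76193/20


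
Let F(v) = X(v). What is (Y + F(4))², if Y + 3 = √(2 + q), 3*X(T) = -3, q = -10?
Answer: 8 - 16*I*√2 ≈ 8.0 - 22.627*I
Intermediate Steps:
X(T) = -1 (X(T) = (⅓)*(-3) = -1)
Y = -3 + 2*I*√2 (Y = -3 + √(2 - 10) = -3 + √(-8) = -3 + 2*I*√2 ≈ -3.0 + 2.8284*I)
F(v) = -1
(Y + F(4))² = ((-3 + 2*I*√2) - 1)² = (-4 + 2*I*√2)²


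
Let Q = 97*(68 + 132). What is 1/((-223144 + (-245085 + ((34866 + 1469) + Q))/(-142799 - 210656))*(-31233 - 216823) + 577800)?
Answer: 70691/3912934391631304 ≈ 1.8066e-11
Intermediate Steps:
Q = 19400 (Q = 97*200 = 19400)
1/((-223144 + (-245085 + ((34866 + 1469) + Q))/(-142799 - 210656))*(-31233 - 216823) + 577800) = 1/((-223144 + (-245085 + ((34866 + 1469) + 19400))/(-142799 - 210656))*(-31233 - 216823) + 577800) = 1/((-223144 + (-245085 + (36335 + 19400))/(-353455))*(-248056) + 577800) = 1/((-223144 + (-245085 + 55735)*(-1/353455))*(-248056) + 577800) = 1/((-223144 - 189350*(-1/353455))*(-248056) + 577800) = 1/((-223144 + 37870/70691)*(-248056) + 577800) = 1/(-15774234634/70691*(-248056) + 577800) = 1/(3912893546371504/70691 + 577800) = 1/(3912934391631304/70691) = 70691/3912934391631304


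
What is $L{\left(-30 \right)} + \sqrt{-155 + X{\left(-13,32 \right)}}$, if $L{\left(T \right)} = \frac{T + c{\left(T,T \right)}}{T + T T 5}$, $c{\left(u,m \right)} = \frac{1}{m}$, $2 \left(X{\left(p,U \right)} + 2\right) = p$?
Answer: $- \frac{901}{134100} + \frac{i \sqrt{654}}{2} \approx -0.0067189 + 12.787 i$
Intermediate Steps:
$X{\left(p,U \right)} = -2 + \frac{p}{2}$
$L{\left(T \right)} = \frac{T + \frac{1}{T}}{T + 5 T^{2}}$ ($L{\left(T \right)} = \frac{T + \frac{1}{T}}{T + T T 5} = \frac{T + \frac{1}{T}}{T + T^{2} \cdot 5} = \frac{T + \frac{1}{T}}{T + 5 T^{2}}$)
$L{\left(-30 \right)} + \sqrt{-155 + X{\left(-13,32 \right)}} = \frac{1 + \left(-30\right)^{2}}{900 \left(1 + 5 \left(-30\right)\right)} + \sqrt{-155 + \left(-2 + \frac{1}{2} \left(-13\right)\right)} = \frac{1 + 900}{900 \left(1 - 150\right)} + \sqrt{-155 - \frac{17}{2}} = \frac{1}{900} \frac{1}{-149} \cdot 901 + \sqrt{-155 - \frac{17}{2}} = \frac{1}{900} \left(- \frac{1}{149}\right) 901 + \sqrt{- \frac{327}{2}} = - \frac{901}{134100} + \frac{i \sqrt{654}}{2}$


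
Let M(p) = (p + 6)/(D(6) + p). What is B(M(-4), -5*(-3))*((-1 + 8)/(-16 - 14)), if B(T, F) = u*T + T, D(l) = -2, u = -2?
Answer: -7/90 ≈ -0.077778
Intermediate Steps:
M(p) = (6 + p)/(-2 + p) (M(p) = (p + 6)/(-2 + p) = (6 + p)/(-2 + p))
B(T, F) = -T (B(T, F) = -2*T + T = -T)
B(M(-4), -5*(-3))*((-1 + 8)/(-16 - 14)) = (-(6 - 4)/(-2 - 4))*((-1 + 8)/(-16 - 14)) = (-2/(-6))*(7/(-30)) = (-(-1)*2/6)*(7*(-1/30)) = -1*(-⅓)*(-7/30) = (⅓)*(-7/30) = -7/90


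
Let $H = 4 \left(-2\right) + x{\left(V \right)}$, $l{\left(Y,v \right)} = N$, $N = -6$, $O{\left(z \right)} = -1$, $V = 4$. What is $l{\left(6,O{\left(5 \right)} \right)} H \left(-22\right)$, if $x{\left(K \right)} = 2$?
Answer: $-792$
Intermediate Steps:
$l{\left(Y,v \right)} = -6$
$H = -6$ ($H = 4 \left(-2\right) + 2 = -8 + 2 = -6$)
$l{\left(6,O{\left(5 \right)} \right)} H \left(-22\right) = \left(-6\right) \left(-6\right) \left(-22\right) = 36 \left(-22\right) = -792$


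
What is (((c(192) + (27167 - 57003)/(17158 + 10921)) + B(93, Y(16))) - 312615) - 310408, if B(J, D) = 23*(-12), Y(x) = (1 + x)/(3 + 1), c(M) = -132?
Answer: -17505348885/28079 ≈ -6.2343e+5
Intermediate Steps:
Y(x) = 1/4 + x/4 (Y(x) = (1 + x)/4 = (1 + x)*(1/4) = 1/4 + x/4)
B(J, D) = -276
(((c(192) + (27167 - 57003)/(17158 + 10921)) + B(93, Y(16))) - 312615) - 310408 = (((-132 + (27167 - 57003)/(17158 + 10921)) - 276) - 312615) - 310408 = (((-132 - 29836/28079) - 276) - 312615) - 310408 = ((-3736264/28079 - 276) - 312615) - 310408 = (-11486068/28079 - 312615) - 310408 = -8789402653/28079 - 310408 = -17505348885/28079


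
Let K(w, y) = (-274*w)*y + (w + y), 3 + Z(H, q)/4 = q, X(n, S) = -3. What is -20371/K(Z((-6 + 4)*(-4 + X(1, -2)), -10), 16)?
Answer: -20371/227932 ≈ -0.089373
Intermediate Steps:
Z(H, q) = -12 + 4*q
K(w, y) = w + y - 274*w*y (K(w, y) = -274*w*y + (w + y) = w + y - 274*w*y)
-20371/K(Z((-6 + 4)*(-4 + X(1, -2)), -10), 16) = -20371/((-12 + 4*(-10)) + 16 - 274*(-12 + 4*(-10))*16) = -20371/((-12 - 40) + 16 - 274*(-12 - 40)*16) = -20371/(-52 + 16 - 274*(-52)*16) = -20371/(-52 + 16 + 227968) = -20371/227932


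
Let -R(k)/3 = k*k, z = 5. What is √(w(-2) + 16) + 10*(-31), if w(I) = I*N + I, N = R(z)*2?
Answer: -310 + √314 ≈ -292.28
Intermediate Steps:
R(k) = -3*k² (R(k) = -3*k*k = -3*k²)
N = -150 (N = -3*5²*2 = -3*25*2 = -75*2 = -150)
w(I) = -149*I (w(I) = I*(-150) + I = -150*I + I = -149*I)
√(w(-2) + 16) + 10*(-31) = √(-149*(-2) + 16) + 10*(-31) = √(298 + 16) - 310 = √314 - 310 = -310 + √314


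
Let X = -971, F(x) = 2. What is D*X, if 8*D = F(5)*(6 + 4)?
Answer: -4855/2 ≈ -2427.5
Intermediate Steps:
D = 5/2 (D = (2*(6 + 4))/8 = (2*10)/8 = (⅛)*20 = 5/2 ≈ 2.5000)
D*X = (5/2)*(-971) = -4855/2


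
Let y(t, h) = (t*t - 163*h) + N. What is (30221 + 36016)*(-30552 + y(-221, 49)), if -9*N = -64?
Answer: 2048533778/3 ≈ 6.8284e+8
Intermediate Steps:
N = 64/9 (N = -⅑*(-64) = 64/9 ≈ 7.1111)
y(t, h) = 64/9 + t² - 163*h (y(t, h) = (t*t - 163*h) + 64/9 = (t² - 163*h) + 64/9 = 64/9 + t² - 163*h)
(30221 + 36016)*(-30552 + y(-221, 49)) = (30221 + 36016)*(-30552 + (64/9 + (-221)² - 163*49)) = 66237*(-30552 + (64/9 + 48841 - 7987)) = 66237*(-30552 + 367750/9) = 66237*(92782/9) = 2048533778/3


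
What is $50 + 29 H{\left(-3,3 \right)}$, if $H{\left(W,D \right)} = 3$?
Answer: $137$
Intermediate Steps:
$50 + 29 H{\left(-3,3 \right)} = 50 + 29 \cdot 3 = 50 + 87 = 137$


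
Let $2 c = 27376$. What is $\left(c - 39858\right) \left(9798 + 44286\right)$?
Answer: $-1415378280$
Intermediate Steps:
$c = 13688$ ($c = \frac{1}{2} \cdot 27376 = 13688$)
$\left(c - 39858\right) \left(9798 + 44286\right) = \left(13688 - 39858\right) \left(9798 + 44286\right) = \left(-26170\right) 54084 = -1415378280$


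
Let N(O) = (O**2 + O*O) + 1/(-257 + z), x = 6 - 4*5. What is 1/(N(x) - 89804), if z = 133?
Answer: -124/11087089 ≈ -1.1184e-5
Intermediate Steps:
x = -14 (x = 6 - 20 = -14)
N(O) = -1/124 + 2*O**2 (N(O) = (O**2 + O*O) + 1/(-257 + 133) = (O**2 + O**2) + 1/(-124) = 2*O**2 - 1/124 = -1/124 + 2*O**2)
1/(N(x) - 89804) = 1/((-1/124 + 2*(-14)**2) - 89804) = 1/((-1/124 + 2*196) - 89804) = 1/((-1/124 + 392) - 89804) = 1/(48607/124 - 89804) = 1/(-11087089/124) = -124/11087089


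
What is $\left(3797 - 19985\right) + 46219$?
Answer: $30031$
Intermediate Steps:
$\left(3797 - 19985\right) + 46219 = -16188 + 46219 = 30031$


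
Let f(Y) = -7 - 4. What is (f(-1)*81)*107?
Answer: -95337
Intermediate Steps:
f(Y) = -11
(f(-1)*81)*107 = -11*81*107 = -891*107 = -95337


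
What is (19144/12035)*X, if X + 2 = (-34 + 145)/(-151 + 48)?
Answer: -6068648/1239605 ≈ -4.8956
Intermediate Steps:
X = -317/103 (X = -2 + (-34 + 145)/(-151 + 48) = -2 + 111/(-103) = -2 + 111*(-1/103) = -2 - 111/103 = -317/103 ≈ -3.0777)
(19144/12035)*X = (19144/12035)*(-317/103) = -6068648/1239605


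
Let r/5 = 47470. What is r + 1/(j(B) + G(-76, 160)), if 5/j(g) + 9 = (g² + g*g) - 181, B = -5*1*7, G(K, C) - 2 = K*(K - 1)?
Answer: 628030236602/2646009 ≈ 2.3735e+5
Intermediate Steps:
G(K, C) = 2 + K*(-1 + K) (G(K, C) = 2 + K*(K - 1) = 2 + K*(-1 + K))
r = 237350 (r = 5*47470 = 237350)
B = -35 (B = -5*7 = -35)
j(g) = 5/(-190 + 2*g²) (j(g) = 5/(-9 + ((g² + g*g) - 181)) = 5/(-9 + ((g² + g²) - 181)) = 5/(-9 + (2*g² - 181)) = 5/(-9 + (-181 + 2*g²)) = 5/(-190 + 2*g²))
r + 1/(j(B) + G(-76, 160)) = 237350 + 1/(5/(2*(-95 + (-35)²)) + (2 + (-76)² - 1*(-76))) = 237350 + 1/(5/(2*(-95 + 1225)) + (2 + 5776 + 76)) = 237350 + 1/((5/2)/1130 + 5854) = 237350 + 1/((5/2)*(1/1130) + 5854) = 237350 + 1/(1/452 + 5854) = 237350 + 1/(2646009/452) = 237350 + 452/2646009 = 628030236602/2646009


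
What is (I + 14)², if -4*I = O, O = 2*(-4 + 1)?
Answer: 961/4 ≈ 240.25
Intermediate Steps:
O = -6 (O = 2*(-3) = -6)
I = 3/2 (I = -¼*(-6) = 3/2 ≈ 1.5000)
(I + 14)² = (3/2 + 14)² = (31/2)² = 961/4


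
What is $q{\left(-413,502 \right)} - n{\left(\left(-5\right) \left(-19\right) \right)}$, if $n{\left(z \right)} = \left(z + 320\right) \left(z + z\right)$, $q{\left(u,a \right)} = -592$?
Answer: $-79442$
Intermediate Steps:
$n{\left(z \right)} = 2 z \left(320 + z\right)$ ($n{\left(z \right)} = \left(320 + z\right) 2 z = 2 z \left(320 + z\right)$)
$q{\left(-413,502 \right)} - n{\left(\left(-5\right) \left(-19\right) \right)} = -592 - 2 \left(\left(-5\right) \left(-19\right)\right) \left(320 - -95\right) = -592 - 2 \cdot 95 \left(320 + 95\right) = -592 - 2 \cdot 95 \cdot 415 = -592 - 78850 = -79442$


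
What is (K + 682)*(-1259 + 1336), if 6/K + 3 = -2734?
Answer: 20532908/391 ≈ 52514.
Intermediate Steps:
K = -6/2737 (K = 6/(-3 - 2734) = 6/(-2737) = 6*(-1/2737) = -6/2737 ≈ -0.0021922)
(K + 682)*(-1259 + 1336) = (-6/2737 + 682)*(-1259 + 1336) = (1866628/2737)*77 = 20532908/391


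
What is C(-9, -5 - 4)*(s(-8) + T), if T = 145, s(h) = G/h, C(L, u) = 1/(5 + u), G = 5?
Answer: -1155/32 ≈ -36.094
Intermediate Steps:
s(h) = 5/h
C(-9, -5 - 4)*(s(-8) + T) = (5/(-8) + 145)/(5 + (-5 - 4)) = (5*(-1/8) + 145)/(5 - 9) = (-5/8 + 145)/(-4) = -1/4*1155/8 = -1155/32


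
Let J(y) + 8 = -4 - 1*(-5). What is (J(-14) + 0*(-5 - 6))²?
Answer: 49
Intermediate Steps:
J(y) = -7 (J(y) = -8 + (-4 - 1*(-5)) = -8 + (-4 + 5) = -8 + 1 = -7)
(J(-14) + 0*(-5 - 6))² = (-7 + 0*(-5 - 6))² = (-7 + 0*(-11))² = (-7 + 0)² = (-7)² = 49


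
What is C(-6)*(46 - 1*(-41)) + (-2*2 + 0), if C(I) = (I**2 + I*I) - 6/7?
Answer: 43298/7 ≈ 6185.4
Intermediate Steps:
C(I) = -6/7 + 2*I**2 (C(I) = (I**2 + I**2) - 6*1/7 = 2*I**2 - 6/7 = -6/7 + 2*I**2)
C(-6)*(46 - 1*(-41)) + (-2*2 + 0) = (-6/7 + 2*(-6)**2)*(46 - 1*(-41)) + (-2*2 + 0) = (-6/7 + 2*36)*(46 + 41) + (-4 + 0) = (-6/7 + 72)*87 - 4 = (498/7)*87 - 4 = 43326/7 - 4 = 43298/7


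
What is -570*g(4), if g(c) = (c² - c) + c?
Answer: -9120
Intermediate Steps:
g(c) = c²
-570*g(4) = -570*4² = -570*16 = -9120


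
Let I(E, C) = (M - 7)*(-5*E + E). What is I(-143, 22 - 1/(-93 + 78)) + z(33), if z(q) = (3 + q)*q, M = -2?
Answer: -3960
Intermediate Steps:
z(q) = q*(3 + q)
I(E, C) = 36*E (I(E, C) = (-2 - 7)*(-5*E + E) = -(-36)*E = 36*E)
I(-143, 22 - 1/(-93 + 78)) + z(33) = 36*(-143) + 33*(3 + 33) = -5148 + 33*36 = -5148 + 1188 = -3960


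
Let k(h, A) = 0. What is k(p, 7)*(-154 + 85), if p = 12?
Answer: 0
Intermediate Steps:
k(p, 7)*(-154 + 85) = 0*(-154 + 85) = 0*(-69) = 0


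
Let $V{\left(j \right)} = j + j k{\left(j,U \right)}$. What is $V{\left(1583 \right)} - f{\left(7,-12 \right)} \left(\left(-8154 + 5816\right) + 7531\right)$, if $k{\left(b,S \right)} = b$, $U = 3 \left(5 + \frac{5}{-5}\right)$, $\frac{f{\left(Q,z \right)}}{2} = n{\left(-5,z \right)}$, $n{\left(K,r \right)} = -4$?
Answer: $2549016$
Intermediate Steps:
$f{\left(Q,z \right)} = -8$ ($f{\left(Q,z \right)} = 2 \left(-4\right) = -8$)
$U = 12$ ($U = 3 \left(5 + 5 \left(- \frac{1}{5}\right)\right) = 3 \left(5 - 1\right) = 3 \cdot 4 = 12$)
$V{\left(j \right)} = j + j^{2}$ ($V{\left(j \right)} = j + j j = j + j^{2}$)
$V{\left(1583 \right)} - f{\left(7,-12 \right)} \left(\left(-8154 + 5816\right) + 7531\right) = 1583 \left(1 + 1583\right) - - 8 \left(\left(-8154 + 5816\right) + 7531\right) = 1583 \cdot 1584 - - 8 \left(-2338 + 7531\right) = 2507472 - \left(-8\right) 5193 = 2507472 - -41544 = 2507472 + 41544 = 2549016$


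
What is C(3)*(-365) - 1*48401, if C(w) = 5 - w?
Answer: -49131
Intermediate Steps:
C(3)*(-365) - 1*48401 = (5 - 1*3)*(-365) - 1*48401 = (5 - 3)*(-365) - 48401 = 2*(-365) - 48401 = -730 - 48401 = -49131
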